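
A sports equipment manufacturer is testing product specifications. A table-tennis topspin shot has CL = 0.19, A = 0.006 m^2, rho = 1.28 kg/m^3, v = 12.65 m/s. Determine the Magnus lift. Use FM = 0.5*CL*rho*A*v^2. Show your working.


FM = 0.5 * CL * rho * A * v^2
FM = 0.5 * 0.19 * 1.28 * 0.006 * 12.65^2
v^2 = 160.0225
FM = 0.5 * 0.19 * 1.28 * 0.006 * 160.0225 = 0.1168 N

0.1168 N


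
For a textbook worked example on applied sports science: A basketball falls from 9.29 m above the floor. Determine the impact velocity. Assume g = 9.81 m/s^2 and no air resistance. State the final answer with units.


v = sqrt(2 * g * h)
v = sqrt(2 * 9.81 * 9.29)
v = sqrt(182.2698) = 13.5007 m/s

13.5007 m/s


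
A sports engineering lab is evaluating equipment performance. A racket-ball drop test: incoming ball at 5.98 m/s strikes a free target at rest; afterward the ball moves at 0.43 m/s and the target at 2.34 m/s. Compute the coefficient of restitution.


e = (v2_after - v1_after) / (v1_before - v2_before)
Numerator = 2.34 - 0.43 = 1.91
Denominator = 5.98 - 0 = 5.98
e = 1.91 / 5.98 = 0.3194

0.3194


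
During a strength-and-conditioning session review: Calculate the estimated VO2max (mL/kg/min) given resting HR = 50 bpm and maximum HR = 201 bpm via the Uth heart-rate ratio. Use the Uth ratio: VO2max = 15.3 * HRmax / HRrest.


VO2max = 15.3 * HRmax / HRrest
VO2max = 15.3 * 201 / 50
VO2max = 3075.3 / 50 = 61.506 mL/kg/min

61.506 mL/kg/min


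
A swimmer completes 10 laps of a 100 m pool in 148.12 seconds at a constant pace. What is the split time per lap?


Split time = total_time / n_laps = 148.12 / 10
Split time = 14.812 s per lap

14.812 s


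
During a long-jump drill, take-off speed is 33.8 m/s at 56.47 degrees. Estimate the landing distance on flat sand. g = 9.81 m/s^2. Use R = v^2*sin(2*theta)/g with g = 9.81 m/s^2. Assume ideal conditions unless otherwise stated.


R = v^2 * sin(2*theta) / g
Convert angle to radians: theta = 56.47 deg = 0.9856 rad
sin(2*theta) = sin(1.9712) = 0.9209
R = 33.8^2 * 0.9209 / 9.81
R = 1142.44 * 0.9209 / 9.81 = 107.2465 m

107.2465 m


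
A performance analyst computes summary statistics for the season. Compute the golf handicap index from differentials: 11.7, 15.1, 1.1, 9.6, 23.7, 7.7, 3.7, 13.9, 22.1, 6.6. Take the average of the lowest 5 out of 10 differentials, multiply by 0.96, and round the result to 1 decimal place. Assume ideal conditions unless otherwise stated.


All differentials: 11.7, 15.1, 1.1, 9.6, 23.7, 7.7, 3.7, 13.9, 22.1, 6.6
Sorted: 1.1, 3.7, 6.6, 7.7, 9.6, 11.7, 13.9, 15.1, 22.1, 23.7
Best 5: 1.1, 3.7, 6.6, 7.7, 9.6
Average of best = 28.7 / 5 = 5.74
Raw index = 5.74 * 0.96 = 5.5104
Handicap index = round(5.5104, 1) = 5.5

5.5


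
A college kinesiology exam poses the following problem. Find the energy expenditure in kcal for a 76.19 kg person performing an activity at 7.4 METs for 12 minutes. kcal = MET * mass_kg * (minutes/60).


kcal = MET * mass * time_hr
Convert time: 12 min = 0.2 hr
kcal = 7.4 * 76.19 * 0.2
kcal = 112.7612 kcal

112.7612 kcal


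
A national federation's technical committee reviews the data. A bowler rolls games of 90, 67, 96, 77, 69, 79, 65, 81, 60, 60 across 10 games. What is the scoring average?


Average = sum / n
Sum = 744
Average = 744 / 10 = 74.4

74.4


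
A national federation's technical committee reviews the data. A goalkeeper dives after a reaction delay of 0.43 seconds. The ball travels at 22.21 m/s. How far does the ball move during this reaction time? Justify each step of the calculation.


d = v * t
d = 22.21 * 0.43
d = 9.5503 m

9.5503 m


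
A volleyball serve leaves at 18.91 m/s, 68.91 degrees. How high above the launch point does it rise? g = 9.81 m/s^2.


H = (v*sin(theta))^2 / (2*g)
vy = v*sin(theta) = 18.91 * sin(68.91 deg) = 17.6433 m/s
H = vy^2 / (2*g) = 311.2874 / (2*9.81)
H = 311.2874 / 19.62 = 15.8658 m

15.8658 m


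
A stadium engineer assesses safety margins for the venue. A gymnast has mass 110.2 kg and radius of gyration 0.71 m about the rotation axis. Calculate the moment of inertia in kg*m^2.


I = m * k^2
I = 110.2 * 0.71^2
I = 110.2 * 0.5041 = 55.5518 kg*m^2

55.5518 kg*m^2


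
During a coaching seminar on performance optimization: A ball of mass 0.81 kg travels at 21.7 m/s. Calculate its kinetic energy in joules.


KE = 0.5 * m * v^2
KE = 0.5 * 0.81 * 21.7^2
KE = 0.5 * 0.81 * 470.89 = 190.7105 J

190.7105 J


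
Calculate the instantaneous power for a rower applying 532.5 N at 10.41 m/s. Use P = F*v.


P = F * v
P = 532.5 * 10.41
P = 5543.325 W

5543.325 W


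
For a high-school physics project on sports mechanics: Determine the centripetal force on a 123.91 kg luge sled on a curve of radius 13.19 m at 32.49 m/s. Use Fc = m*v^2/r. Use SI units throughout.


Fc = m * v^2 / r
v^2 = 32.49^2 = 1055.6001
Fc = 123.91 * 1055.6001 / 13.19
Fc = 130799.4084 / 13.19 = 9916.5586 N

9916.5586 N


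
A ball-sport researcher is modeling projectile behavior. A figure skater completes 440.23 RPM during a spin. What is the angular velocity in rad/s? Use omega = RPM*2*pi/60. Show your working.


omega = RPM * 2 * pi / 60
omega = 440.23 * 2 * 3.14159 / 60
omega = 2766.0467 / 60 = 46.1008 rad/s

46.1008 rad/s


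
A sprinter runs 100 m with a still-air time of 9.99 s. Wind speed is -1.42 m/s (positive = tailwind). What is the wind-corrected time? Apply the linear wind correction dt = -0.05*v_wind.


dt = -0.05 * v_wind = -0.05 * -1.42 = 0.071 s
t_corrected = t_still + dt = 9.99 + (0.071)
t_corrected = 10.061 s

10.061 s


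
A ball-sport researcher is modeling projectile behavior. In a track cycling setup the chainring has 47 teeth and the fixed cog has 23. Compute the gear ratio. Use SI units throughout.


GR = front_teeth / rear_teeth
GR = 47 / 23
GR = 2.0435

2.0435


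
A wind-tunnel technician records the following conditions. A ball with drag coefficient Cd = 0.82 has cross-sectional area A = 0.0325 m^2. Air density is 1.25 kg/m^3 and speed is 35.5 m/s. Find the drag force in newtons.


Fd = 0.5 * Cd * rho * A * v^2
Fd = 0.5 * 0.82 * 1.25 * 0.0325 * 35.5^2
v^2 = 1260.25
Fd = 0.5 * 0.82 * 1.25 * 0.0325 * 1260.25 = 20.991 N

20.991 N


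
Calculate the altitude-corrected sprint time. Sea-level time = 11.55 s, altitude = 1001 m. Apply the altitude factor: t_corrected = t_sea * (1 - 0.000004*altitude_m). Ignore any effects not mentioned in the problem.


Correction factor = 1 - 0.000004 * 1001 = 0.995996
t_corrected = t_sea * factor = 11.55 * 0.995996
t_corrected = 11.5038 s

11.5038 s


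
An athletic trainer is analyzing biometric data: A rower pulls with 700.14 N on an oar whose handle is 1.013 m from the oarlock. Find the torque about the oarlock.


tau = F * d
tau = 700.14 * 1.013
tau = 709.2418 N*m

709.2418 N*m


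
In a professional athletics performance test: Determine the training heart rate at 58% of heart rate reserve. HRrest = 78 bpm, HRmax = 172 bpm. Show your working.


Target = HRrest + pct*(HRmax - HRrest)
Heart rate reserve = HRmax - HRrest = 172 - 78 = 94 bpm
Fraction = 58% = 0.58
Target = 78 + 0.58 * 94
Target = 78 + 54.52 = 132.52 bpm

132.52 bpm


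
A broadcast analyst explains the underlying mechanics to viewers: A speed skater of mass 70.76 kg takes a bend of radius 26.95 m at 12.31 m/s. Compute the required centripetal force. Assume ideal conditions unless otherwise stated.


Fc = m * v^2 / r
v^2 = 12.31^2 = 151.5361
Fc = 70.76 * 151.5361 / 26.95
Fc = 10722.6944 / 26.95 = 397.8736 N

397.8736 N


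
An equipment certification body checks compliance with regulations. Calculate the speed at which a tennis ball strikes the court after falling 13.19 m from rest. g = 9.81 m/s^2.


v = sqrt(2 * g * h)
v = sqrt(2 * 9.81 * 13.19)
v = sqrt(258.7878) = 16.0869 m/s

16.0869 m/s


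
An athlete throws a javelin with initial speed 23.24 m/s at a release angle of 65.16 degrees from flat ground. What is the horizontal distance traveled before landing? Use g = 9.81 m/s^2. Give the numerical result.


R = v^2 * sin(2*theta) / g
Convert angle to radians: theta = 65.16 deg = 1.1373 rad
sin(2*theta) = sin(2.2745) = 0.7624
R = 23.24^2 * 0.7624 / 9.81
R = 540.0976 * 0.7624 / 9.81 = 41.9769 m

41.9769 m


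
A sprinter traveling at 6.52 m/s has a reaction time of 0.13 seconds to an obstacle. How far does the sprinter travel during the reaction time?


d = v * t
d = 6.52 * 0.13
d = 0.8476 m

0.8476 m


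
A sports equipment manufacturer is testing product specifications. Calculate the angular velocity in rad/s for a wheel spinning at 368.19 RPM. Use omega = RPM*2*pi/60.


omega = RPM * 2 * pi / 60
omega = 368.19 * 2 * 3.14159 / 60
omega = 2313.406 / 60 = 38.5568 rad/s

38.5568 rad/s


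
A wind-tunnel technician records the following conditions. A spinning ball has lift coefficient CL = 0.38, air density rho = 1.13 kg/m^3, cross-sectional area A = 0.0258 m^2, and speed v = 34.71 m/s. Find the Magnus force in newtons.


FM = 0.5 * CL * rho * A * v^2
FM = 0.5 * 0.38 * 1.13 * 0.0258 * 34.71^2
v^2 = 1204.7841
FM = 0.5 * 0.38 * 1.13 * 0.0258 * 1204.7841 = 6.6736 N

6.6736 N


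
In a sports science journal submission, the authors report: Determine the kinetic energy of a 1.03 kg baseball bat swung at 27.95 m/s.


KE = 0.5 * m * v^2
KE = 0.5 * 1.03 * 27.95^2
KE = 0.5 * 1.03 * 781.2025 = 402.3193 J

402.3193 J


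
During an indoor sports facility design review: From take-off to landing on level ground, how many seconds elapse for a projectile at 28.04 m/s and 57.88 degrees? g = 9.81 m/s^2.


T = 2*v*sin(theta)/g
sin(theta) = sin(57.88 deg) = 0.8469
T = 2*28.04*0.8469 / 9.81
T = 47.4962 / 9.81 = 4.8416 s

4.8416 s


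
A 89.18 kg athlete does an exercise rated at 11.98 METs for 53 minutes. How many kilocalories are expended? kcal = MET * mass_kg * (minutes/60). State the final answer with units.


kcal = MET * mass * time_hr
Convert time: 53 min = 0.8833 hr
kcal = 11.98 * 89.18 * 0.8833
kcal = 943.7325 kcal

943.7325 kcal


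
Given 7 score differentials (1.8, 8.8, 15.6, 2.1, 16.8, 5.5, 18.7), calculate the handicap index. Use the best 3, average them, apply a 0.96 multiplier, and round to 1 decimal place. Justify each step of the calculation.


All differentials: 1.8, 8.8, 15.6, 2.1, 16.8, 5.5, 18.7
Sorted: 1.8, 2.1, 5.5, 8.8, 15.6, 16.8, 18.7
Best 3: 1.8, 2.1, 5.5
Average of best = 9.4 / 3 = 3.1333
Raw index = 3.1333 * 0.96 = 3.008
Handicap index = round(3.008, 1) = 3.0

3.0


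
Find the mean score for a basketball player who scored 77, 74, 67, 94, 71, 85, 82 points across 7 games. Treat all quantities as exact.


Average = sum / n
Sum = 550
Average = 550 / 7 = 78.5714

78.5714


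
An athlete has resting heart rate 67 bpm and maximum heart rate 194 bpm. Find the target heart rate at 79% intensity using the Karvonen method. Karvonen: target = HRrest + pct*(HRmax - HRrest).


Target = HRrest + pct*(HRmax - HRrest)
Heart rate reserve = HRmax - HRrest = 194 - 67 = 127 bpm
Fraction = 79% = 0.79
Target = 67 + 0.79 * 127
Target = 67 + 100.33 = 167.33 bpm

167.33 bpm


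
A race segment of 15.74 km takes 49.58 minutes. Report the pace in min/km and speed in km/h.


Pace = time / distance = 49.58 min / 15.74 km = 3.1499 min/km
Speed = distance / time_in_hours = 15.74 / 0.8263 hr
Speed = 19.048 km/h

3.1499 min/km, 19.048 km/h


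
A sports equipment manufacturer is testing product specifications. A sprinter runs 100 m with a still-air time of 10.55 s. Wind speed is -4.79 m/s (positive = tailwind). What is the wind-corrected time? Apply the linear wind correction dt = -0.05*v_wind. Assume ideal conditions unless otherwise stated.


dt = -0.05 * v_wind = -0.05 * -4.79 = 0.2395 s
t_corrected = t_still + dt = 10.55 + (0.2395)
t_corrected = 10.7895 s

10.7895 s


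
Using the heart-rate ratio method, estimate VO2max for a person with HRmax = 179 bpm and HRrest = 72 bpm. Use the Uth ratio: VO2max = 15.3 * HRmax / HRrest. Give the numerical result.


VO2max = 15.3 * HRmax / HRrest
VO2max = 15.3 * 179 / 72
VO2max = 2738.7 / 72 = 38.0375 mL/kg/min

38.0375 mL/kg/min


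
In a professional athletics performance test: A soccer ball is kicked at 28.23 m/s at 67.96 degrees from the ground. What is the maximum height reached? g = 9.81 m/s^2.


H = (v*sin(theta))^2 / (2*g)
vy = v*sin(theta) = 28.23 * sin(67.96 deg) = 26.167 m/s
H = vy^2 / (2*g) = 684.7125 / (2*9.81)
H = 684.7125 / 19.62 = 34.8987 m

34.8987 m


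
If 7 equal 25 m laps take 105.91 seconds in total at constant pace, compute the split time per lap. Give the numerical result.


Split time = total_time / n_laps = 105.91 / 7
Split time = 15.13 s per lap

15.13 s


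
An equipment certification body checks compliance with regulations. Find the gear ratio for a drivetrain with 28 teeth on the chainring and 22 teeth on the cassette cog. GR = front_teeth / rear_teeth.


GR = front_teeth / rear_teeth
GR = 28 / 22
GR = 1.2727

1.2727


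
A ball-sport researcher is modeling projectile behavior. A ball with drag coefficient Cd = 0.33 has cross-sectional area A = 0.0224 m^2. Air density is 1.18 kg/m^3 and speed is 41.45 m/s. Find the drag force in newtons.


Fd = 0.5 * Cd * rho * A * v^2
Fd = 0.5 * 0.33 * 1.18 * 0.0224 * 41.45^2
v^2 = 1718.1025
Fd = 0.5 * 0.33 * 1.18 * 0.0224 * 1718.1025 = 7.4931 N

7.4931 N


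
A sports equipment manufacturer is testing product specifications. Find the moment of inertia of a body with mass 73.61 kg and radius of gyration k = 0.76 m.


I = m * k^2
I = 73.61 * 0.76^2
I = 73.61 * 0.5776 = 42.5171 kg*m^2

42.5171 kg*m^2


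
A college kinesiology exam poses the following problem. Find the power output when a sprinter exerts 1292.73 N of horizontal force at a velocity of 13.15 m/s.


P = F * v
P = 1292.73 * 13.15
P = 16999.3995 W

16999.3995 W


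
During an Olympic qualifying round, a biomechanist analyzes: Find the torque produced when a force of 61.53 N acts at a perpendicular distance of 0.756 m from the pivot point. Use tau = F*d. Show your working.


tau = F * d
tau = 61.53 * 0.756
tau = 46.5167 N*m

46.5167 N*m


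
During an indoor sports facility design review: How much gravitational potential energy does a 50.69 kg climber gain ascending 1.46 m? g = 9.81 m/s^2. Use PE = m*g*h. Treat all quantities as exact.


PE = m * g * h
PE = 50.69 * 9.81 * 1.46
PE = 497.2689 * 1.46 = 726.0126 J

726.0126 J


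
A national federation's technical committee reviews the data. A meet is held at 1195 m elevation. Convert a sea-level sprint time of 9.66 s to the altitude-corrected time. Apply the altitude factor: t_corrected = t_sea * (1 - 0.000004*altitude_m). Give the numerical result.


Correction factor = 1 - 0.000004 * 1195 = 0.99522
t_corrected = t_sea * factor = 9.66 * 0.99522
t_corrected = 9.6138 s

9.6138 s


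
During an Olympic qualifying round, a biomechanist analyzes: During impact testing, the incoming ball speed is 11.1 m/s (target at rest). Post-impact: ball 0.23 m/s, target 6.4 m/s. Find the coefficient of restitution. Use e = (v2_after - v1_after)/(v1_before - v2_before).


e = (v2_after - v1_after) / (v1_before - v2_before)
Numerator = 6.4 - 0.23 = 6.17
Denominator = 11.1 - 0 = 11.1
e = 6.17 / 11.1 = 0.5559

0.5559


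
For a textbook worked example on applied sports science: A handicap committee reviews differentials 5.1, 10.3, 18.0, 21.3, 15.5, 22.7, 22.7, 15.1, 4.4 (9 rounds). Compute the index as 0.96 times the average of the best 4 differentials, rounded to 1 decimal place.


All differentials: 5.1, 10.3, 18.0, 21.3, 15.5, 22.7, 22.7, 15.1, 4.4
Sorted: 4.4, 5.1, 10.3, 15.1, 15.5, 18.0, 21.3, 22.7, 22.7
Best 4: 4.4, 5.1, 10.3, 15.1
Average of best = 34.9 / 4 = 8.725
Raw index = 8.725 * 0.96 = 8.376
Handicap index = round(8.376, 1) = 8.4

8.4


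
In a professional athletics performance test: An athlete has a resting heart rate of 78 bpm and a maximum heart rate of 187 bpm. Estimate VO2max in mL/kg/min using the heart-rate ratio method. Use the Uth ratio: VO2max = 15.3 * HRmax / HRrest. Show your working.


VO2max = 15.3 * HRmax / HRrest
VO2max = 15.3 * 187 / 78
VO2max = 2861.1 / 78 = 36.6808 mL/kg/min

36.6808 mL/kg/min


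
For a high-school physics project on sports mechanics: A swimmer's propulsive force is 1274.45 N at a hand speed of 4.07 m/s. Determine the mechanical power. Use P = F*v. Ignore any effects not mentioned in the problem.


P = F * v
P = 1274.45 * 4.07
P = 5187.0115 W

5187.0115 W


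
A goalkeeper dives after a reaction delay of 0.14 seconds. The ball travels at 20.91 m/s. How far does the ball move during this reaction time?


d = v * t
d = 20.91 * 0.14
d = 2.9274 m

2.9274 m


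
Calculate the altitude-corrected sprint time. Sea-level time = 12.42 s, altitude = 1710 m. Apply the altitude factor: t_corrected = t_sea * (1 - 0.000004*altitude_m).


Correction factor = 1 - 0.000004 * 1710 = 0.99316
t_corrected = t_sea * factor = 12.42 * 0.99316
t_corrected = 12.335 s

12.335 s


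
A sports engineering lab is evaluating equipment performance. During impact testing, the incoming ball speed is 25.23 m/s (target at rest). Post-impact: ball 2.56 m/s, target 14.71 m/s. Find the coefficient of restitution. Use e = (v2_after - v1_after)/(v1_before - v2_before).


e = (v2_after - v1_after) / (v1_before - v2_before)
Numerator = 14.71 - 2.56 = 12.15
Denominator = 25.23 - 0 = 25.23
e = 12.15 / 25.23 = 0.4816

0.4816


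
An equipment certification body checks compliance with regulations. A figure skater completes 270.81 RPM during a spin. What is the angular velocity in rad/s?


omega = RPM * 2 * pi / 60
omega = 270.81 * 2 * 3.14159 / 60
omega = 1701.5494 / 60 = 28.3592 rad/s

28.3592 rad/s


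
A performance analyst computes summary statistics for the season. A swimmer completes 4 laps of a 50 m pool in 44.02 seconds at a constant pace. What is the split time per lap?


Split time = total_time / n_laps = 44.02 / 4
Split time = 11.005 s per lap

11.005 s


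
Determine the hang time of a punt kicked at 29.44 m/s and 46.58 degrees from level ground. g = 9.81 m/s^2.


T = 2*v*sin(theta)/g
sin(theta) = sin(46.58 deg) = 0.7263
T = 2*29.44*0.7263 / 9.81
T = 42.7666 / 9.81 = 4.3595 s

4.3595 s


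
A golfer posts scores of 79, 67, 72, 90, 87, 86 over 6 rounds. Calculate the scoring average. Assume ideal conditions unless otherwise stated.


Average = sum / n
Sum = 481
Average = 481 / 6 = 80.1667

80.1667


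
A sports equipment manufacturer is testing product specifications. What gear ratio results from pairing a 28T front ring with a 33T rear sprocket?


GR = front_teeth / rear_teeth
GR = 28 / 33
GR = 0.8485

0.8485


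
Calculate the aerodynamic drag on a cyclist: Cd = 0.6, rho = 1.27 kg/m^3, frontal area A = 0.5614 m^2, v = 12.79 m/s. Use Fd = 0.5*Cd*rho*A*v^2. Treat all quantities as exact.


Fd = 0.5 * Cd * rho * A * v^2
Fd = 0.5 * 0.6 * 1.27 * 0.5614 * 12.79^2
v^2 = 163.5841
Fd = 0.5 * 0.6 * 1.27 * 0.5614 * 163.5841 = 34.9896 N

34.9896 N


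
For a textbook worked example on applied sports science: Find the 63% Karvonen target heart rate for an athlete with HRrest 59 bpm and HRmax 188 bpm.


Target = HRrest + pct*(HRmax - HRrest)
Heart rate reserve = HRmax - HRrest = 188 - 59 = 129 bpm
Fraction = 63% = 0.63
Target = 59 + 0.63 * 129
Target = 59 + 81.27 = 140.27 bpm

140.27 bpm


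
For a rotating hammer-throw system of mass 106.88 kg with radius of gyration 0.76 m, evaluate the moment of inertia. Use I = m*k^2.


I = m * k^2
I = 106.88 * 0.76^2
I = 106.88 * 0.5776 = 61.7339 kg*m^2

61.7339 kg*m^2


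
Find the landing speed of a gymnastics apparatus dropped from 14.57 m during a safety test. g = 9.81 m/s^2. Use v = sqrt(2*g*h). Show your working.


v = sqrt(2 * g * h)
v = sqrt(2 * 9.81 * 14.57)
v = sqrt(285.8634) = 16.9075 m/s

16.9075 m/s


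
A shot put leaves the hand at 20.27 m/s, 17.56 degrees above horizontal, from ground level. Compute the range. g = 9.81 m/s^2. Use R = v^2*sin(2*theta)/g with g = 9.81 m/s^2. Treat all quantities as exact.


R = v^2 * sin(2*theta) / g
Convert angle to radians: theta = 17.56 deg = 0.3065 rad
sin(2*theta) = sin(0.613) = 0.5753
R = 20.27^2 * 0.5753 / 9.81
R = 410.8729 * 0.5753 / 9.81 = 24.0949 m

24.0949 m


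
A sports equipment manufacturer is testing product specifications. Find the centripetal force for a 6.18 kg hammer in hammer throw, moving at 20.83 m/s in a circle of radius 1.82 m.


Fc = m * v^2 / r
v^2 = 20.83^2 = 433.8889
Fc = 6.18 * 433.8889 / 1.82
Fc = 2681.4334 / 1.82 = 1473.3151 N

1473.3151 N


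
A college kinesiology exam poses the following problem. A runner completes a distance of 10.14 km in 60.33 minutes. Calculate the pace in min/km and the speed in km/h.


Pace = time / distance = 60.33 min / 10.14 km = 5.9497 min/km
Speed = distance / time_in_hours = 10.14 / 1.0055 hr
Speed = 10.0845 km/h

5.9497 min/km, 10.0845 km/h


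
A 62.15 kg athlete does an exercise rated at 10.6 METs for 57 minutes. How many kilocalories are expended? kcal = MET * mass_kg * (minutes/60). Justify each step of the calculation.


kcal = MET * mass * time_hr
Convert time: 57 min = 0.95 hr
kcal = 10.6 * 62.15 * 0.95
kcal = 625.8505 kcal

625.8505 kcal


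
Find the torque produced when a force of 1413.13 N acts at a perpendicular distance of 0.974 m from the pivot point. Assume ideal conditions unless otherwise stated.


tau = F * d
tau = 1413.13 * 0.974
tau = 1376.3886 N*m

1376.3886 N*m


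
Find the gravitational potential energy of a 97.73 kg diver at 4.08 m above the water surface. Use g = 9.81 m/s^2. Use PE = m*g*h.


PE = m * g * h
PE = 97.73 * 9.81 * 4.08
PE = 958.7313 * 4.08 = 3911.6237 J

3911.6237 J


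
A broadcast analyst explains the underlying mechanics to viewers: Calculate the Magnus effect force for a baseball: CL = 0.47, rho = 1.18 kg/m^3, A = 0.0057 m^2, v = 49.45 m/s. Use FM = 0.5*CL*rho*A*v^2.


FM = 0.5 * CL * rho * A * v^2
FM = 0.5 * 0.47 * 1.18 * 0.0057 * 49.45^2
v^2 = 2445.3025
FM = 0.5 * 0.47 * 1.18 * 0.0057 * 2445.3025 = 3.8651 N

3.8651 N


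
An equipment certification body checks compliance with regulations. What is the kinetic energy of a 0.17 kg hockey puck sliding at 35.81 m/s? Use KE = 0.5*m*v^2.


KE = 0.5 * m * v^2
KE = 0.5 * 0.17 * 35.81^2
KE = 0.5 * 0.17 * 1282.3561 = 109.0003 J

109.0003 J


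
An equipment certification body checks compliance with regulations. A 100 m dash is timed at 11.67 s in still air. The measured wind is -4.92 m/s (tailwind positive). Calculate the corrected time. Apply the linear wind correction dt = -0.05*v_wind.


dt = -0.05 * v_wind = -0.05 * -4.92 = 0.246 s
t_corrected = t_still + dt = 11.67 + (0.246)
t_corrected = 11.916 s

11.916 s


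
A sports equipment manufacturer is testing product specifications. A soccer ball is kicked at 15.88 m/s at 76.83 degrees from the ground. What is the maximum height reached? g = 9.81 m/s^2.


H = (v*sin(theta))^2 / (2*g)
vy = v*sin(theta) = 15.88 * sin(76.83 deg) = 15.4623 m/s
H = vy^2 / (2*g) = 239.0836 / (2*9.81)
H = 239.0836 / 19.62 = 12.1857 m

12.1857 m


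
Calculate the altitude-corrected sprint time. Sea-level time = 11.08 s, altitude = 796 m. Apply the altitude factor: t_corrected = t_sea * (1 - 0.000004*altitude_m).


Correction factor = 1 - 0.000004 * 796 = 0.996816
t_corrected = t_sea * factor = 11.08 * 0.996816
t_corrected = 11.0447 s

11.0447 s


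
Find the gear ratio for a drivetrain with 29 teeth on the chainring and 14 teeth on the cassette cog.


GR = front_teeth / rear_teeth
GR = 29 / 14
GR = 2.0714

2.0714


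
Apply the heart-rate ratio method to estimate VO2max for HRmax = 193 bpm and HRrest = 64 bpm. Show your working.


VO2max = 15.3 * HRmax / HRrest
VO2max = 15.3 * 193 / 64
VO2max = 2952.9 / 64 = 46.1391 mL/kg/min

46.1391 mL/kg/min


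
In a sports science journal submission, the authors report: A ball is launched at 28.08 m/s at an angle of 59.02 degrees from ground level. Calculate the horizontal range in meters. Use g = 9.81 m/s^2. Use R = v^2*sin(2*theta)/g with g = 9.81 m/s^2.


R = v^2 * sin(2*theta) / g
Convert angle to radians: theta = 59.02 deg = 1.0301 rad
sin(2*theta) = sin(2.0602) = 0.8826
R = 28.08^2 * 0.8826 / 9.81
R = 788.4864 * 0.8826 / 9.81 = 70.9412 m

70.9412 m


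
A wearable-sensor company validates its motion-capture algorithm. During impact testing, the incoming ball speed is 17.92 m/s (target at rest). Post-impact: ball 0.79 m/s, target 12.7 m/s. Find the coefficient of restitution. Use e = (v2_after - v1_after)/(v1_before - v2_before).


e = (v2_after - v1_after) / (v1_before - v2_before)
Numerator = 12.7 - 0.79 = 11.91
Denominator = 17.92 - 0 = 17.92
e = 11.91 / 17.92 = 0.6646

0.6646


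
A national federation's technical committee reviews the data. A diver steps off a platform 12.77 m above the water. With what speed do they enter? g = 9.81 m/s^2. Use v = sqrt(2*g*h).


v = sqrt(2 * g * h)
v = sqrt(2 * 9.81 * 12.77)
v = sqrt(250.5474) = 15.8287 m/s

15.8287 m/s


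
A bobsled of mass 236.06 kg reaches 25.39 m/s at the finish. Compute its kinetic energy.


KE = 0.5 * m * v^2
KE = 0.5 * 236.06 * 25.39^2
KE = 0.5 * 236.06 * 644.6521 = 76088.2874 J

76088.2874 J


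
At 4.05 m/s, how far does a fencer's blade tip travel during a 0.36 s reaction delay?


d = v * t
d = 4.05 * 0.36
d = 1.458 m

1.458 m


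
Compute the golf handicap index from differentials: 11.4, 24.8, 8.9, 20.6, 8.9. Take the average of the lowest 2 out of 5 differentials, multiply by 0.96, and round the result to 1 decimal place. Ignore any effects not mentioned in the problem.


All differentials: 11.4, 24.8, 8.9, 20.6, 8.9
Sorted: 8.9, 8.9, 11.4, 20.6, 24.8
Best 2: 8.9, 8.9
Average of best = 17.8 / 2 = 8.9
Raw index = 8.9 * 0.96 = 8.544
Handicap index = round(8.544, 1) = 8.5

8.5


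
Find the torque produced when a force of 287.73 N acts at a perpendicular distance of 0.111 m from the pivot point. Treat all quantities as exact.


tau = F * d
tau = 287.73 * 0.111
tau = 31.938 N*m

31.938 N*m


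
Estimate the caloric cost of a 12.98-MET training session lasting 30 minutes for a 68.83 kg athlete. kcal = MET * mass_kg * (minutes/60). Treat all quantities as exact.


kcal = MET * mass * time_hr
Convert time: 30 min = 0.5 hr
kcal = 12.98 * 68.83 * 0.5
kcal = 446.7067 kcal

446.7067 kcal


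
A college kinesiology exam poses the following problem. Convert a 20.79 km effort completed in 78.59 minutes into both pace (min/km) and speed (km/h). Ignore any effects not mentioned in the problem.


Pace = time / distance = 78.59 min / 20.79 km = 3.7802 min/km
Speed = distance / time_in_hours = 20.79 / 1.3098 hr
Speed = 15.8722 km/h

3.7802 min/km, 15.8722 km/h


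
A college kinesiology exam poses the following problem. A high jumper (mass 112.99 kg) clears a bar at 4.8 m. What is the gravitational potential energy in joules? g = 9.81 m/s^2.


PE = m * g * h
PE = 112.99 * 9.81 * 4.8
PE = 1108.4319 * 4.8 = 5320.4731 J

5320.4731 J


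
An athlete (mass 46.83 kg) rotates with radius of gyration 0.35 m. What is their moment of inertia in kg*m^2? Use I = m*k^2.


I = m * k^2
I = 46.83 * 0.35^2
I = 46.83 * 0.1225 = 5.7367 kg*m^2

5.7367 kg*m^2


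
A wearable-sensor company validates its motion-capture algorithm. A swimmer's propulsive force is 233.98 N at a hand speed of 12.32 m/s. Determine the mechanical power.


P = F * v
P = 233.98 * 12.32
P = 2882.6336 W

2882.6336 W


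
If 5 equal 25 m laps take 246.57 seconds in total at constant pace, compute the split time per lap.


Split time = total_time / n_laps = 246.57 / 5
Split time = 49.314 s per lap

49.314 s


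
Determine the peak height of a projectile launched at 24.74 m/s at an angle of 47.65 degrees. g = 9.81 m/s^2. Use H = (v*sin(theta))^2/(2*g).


H = (v*sin(theta))^2 / (2*g)
vy = v*sin(theta) = 24.74 * sin(47.65 deg) = 18.2839 m/s
H = vy^2 / (2*g) = 334.3023 / (2*9.81)
H = 334.3023 / 19.62 = 17.0389 m

17.0389 m


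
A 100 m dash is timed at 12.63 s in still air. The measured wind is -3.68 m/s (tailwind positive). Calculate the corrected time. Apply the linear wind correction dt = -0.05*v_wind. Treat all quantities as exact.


dt = -0.05 * v_wind = -0.05 * -3.68 = 0.184 s
t_corrected = t_still + dt = 12.63 + (0.184)
t_corrected = 12.814 s

12.814 s


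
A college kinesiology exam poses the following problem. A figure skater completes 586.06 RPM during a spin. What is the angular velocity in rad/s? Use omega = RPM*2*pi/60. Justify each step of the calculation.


omega = RPM * 2 * pi / 60
omega = 586.06 * 2 * 3.14159 / 60
omega = 3682.3236 / 60 = 61.3721 rad/s

61.3721 rad/s


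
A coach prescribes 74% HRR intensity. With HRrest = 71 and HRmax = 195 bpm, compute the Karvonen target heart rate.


Target = HRrest + pct*(HRmax - HRrest)
Heart rate reserve = HRmax - HRrest = 195 - 71 = 124 bpm
Fraction = 74% = 0.74
Target = 71 + 0.74 * 124
Target = 71 + 91.76 = 162.76 bpm

162.76 bpm


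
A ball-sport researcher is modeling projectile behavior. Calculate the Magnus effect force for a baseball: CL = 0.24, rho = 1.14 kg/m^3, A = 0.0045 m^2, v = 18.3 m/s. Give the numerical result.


FM = 0.5 * CL * rho * A * v^2
FM = 0.5 * 0.24 * 1.14 * 0.0045 * 18.3^2
v^2 = 334.89
FM = 0.5 * 0.24 * 1.14 * 0.0045 * 334.89 = 0.2062 N

0.2062 N


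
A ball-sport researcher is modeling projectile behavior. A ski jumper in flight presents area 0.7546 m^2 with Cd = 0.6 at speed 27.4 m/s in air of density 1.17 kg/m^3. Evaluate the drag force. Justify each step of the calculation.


Fd = 0.5 * Cd * rho * A * v^2
Fd = 0.5 * 0.6 * 1.17 * 0.7546 * 27.4^2
v^2 = 750.76
Fd = 0.5 * 0.6 * 1.17 * 0.7546 * 750.76 = 198.8497 N

198.8497 N


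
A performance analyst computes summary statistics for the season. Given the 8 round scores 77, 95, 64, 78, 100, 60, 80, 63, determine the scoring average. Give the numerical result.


Average = sum / n
Sum = 617
Average = 617 / 8 = 77.125

77.125


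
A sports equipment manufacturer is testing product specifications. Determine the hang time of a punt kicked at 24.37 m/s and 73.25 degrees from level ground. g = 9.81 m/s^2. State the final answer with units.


T = 2*v*sin(theta)/g
sin(theta) = sin(73.25 deg) = 0.9576
T = 2*24.37*0.9576 / 9.81
T = 46.672 / 9.81 = 4.7576 s

4.7576 s


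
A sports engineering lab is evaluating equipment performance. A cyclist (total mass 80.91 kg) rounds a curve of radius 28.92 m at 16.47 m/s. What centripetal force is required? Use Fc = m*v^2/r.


Fc = m * v^2 / r
v^2 = 16.47^2 = 271.2609
Fc = 80.91 * 271.2609 / 28.92
Fc = 21947.7194 / 28.92 = 758.9115 N

758.9115 N


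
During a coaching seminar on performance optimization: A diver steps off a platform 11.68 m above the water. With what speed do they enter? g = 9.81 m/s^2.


v = sqrt(2 * g * h)
v = sqrt(2 * 9.81 * 11.68)
v = sqrt(229.1616) = 15.1381 m/s

15.1381 m/s


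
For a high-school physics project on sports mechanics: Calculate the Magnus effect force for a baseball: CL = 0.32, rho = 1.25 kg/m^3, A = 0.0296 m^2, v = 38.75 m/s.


FM = 0.5 * CL * rho * A * v^2
FM = 0.5 * 0.32 * 1.25 * 0.0296 * 38.75^2
v^2 = 1501.5625
FM = 0.5 * 0.32 * 1.25 * 0.0296 * 1501.5625 = 8.8893 N

8.8893 N


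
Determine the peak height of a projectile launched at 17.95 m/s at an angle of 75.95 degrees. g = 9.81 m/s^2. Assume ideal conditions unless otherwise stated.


H = (v*sin(theta))^2 / (2*g)
vy = v*sin(theta) = 17.95 * sin(75.95 deg) = 17.413 m/s
H = vy^2 / (2*g) = 303.213 / (2*9.81)
H = 303.213 / 19.62 = 15.4543 m

15.4543 m


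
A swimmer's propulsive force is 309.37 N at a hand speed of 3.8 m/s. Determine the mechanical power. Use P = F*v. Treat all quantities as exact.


P = F * v
P = 309.37 * 3.8
P = 1175.606 W

1175.606 W


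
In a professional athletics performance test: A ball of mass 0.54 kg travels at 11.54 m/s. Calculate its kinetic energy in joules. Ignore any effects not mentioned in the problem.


KE = 0.5 * m * v^2
KE = 0.5 * 0.54 * 11.54^2
KE = 0.5 * 0.54 * 133.1716 = 35.9563 J

35.9563 J


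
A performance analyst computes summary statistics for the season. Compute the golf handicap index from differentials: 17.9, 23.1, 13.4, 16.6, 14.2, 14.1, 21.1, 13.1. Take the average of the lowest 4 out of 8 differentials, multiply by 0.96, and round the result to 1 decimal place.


All differentials: 17.9, 23.1, 13.4, 16.6, 14.2, 14.1, 21.1, 13.1
Sorted: 13.1, 13.4, 14.1, 14.2, 16.6, 17.9, 21.1, 23.1
Best 4: 13.1, 13.4, 14.1, 14.2
Average of best = 54.8 / 4 = 13.7
Raw index = 13.7 * 0.96 = 13.152
Handicap index = round(13.152, 1) = 13.2

13.2


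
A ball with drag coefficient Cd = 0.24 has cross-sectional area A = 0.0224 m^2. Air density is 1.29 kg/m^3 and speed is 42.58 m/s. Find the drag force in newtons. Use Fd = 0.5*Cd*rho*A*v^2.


Fd = 0.5 * Cd * rho * A * v^2
Fd = 0.5 * 0.24 * 1.29 * 0.0224 * 42.58^2
v^2 = 1813.0564
Fd = 0.5 * 0.24 * 1.29 * 0.0224 * 1813.0564 = 6.2868 N

6.2868 N


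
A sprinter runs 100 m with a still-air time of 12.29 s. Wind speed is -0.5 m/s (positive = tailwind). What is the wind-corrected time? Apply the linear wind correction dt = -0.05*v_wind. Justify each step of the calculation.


dt = -0.05 * v_wind = -0.05 * -0.5 = 0.025 s
t_corrected = t_still + dt = 12.29 + (0.025)
t_corrected = 12.315 s

12.315 s


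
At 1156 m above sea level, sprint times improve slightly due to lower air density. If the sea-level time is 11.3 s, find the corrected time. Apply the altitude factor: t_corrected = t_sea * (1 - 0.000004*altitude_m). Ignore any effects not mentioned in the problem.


Correction factor = 1 - 0.000004 * 1156 = 0.995376
t_corrected = t_sea * factor = 11.3 * 0.995376
t_corrected = 11.2477 s

11.2477 s


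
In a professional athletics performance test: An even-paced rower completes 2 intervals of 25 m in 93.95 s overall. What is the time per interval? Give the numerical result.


Split time = total_time / n_laps = 93.95 / 2
Split time = 46.975 s per lap

46.975 s


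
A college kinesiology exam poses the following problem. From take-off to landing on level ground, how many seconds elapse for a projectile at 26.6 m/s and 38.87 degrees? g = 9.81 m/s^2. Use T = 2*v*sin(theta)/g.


T = 2*v*sin(theta)/g
sin(theta) = sin(38.87 deg) = 0.6276
T = 2*26.6*0.6276 / 9.81
T = 33.386 / 9.81 = 3.4033 s

3.4033 s


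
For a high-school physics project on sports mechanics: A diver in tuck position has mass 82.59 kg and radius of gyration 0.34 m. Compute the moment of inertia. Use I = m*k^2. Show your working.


I = m * k^2
I = 82.59 * 0.34^2
I = 82.59 * 0.1156 = 9.5474 kg*m^2

9.5474 kg*m^2


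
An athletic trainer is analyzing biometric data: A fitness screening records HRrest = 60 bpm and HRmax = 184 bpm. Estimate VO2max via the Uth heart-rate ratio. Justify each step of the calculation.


VO2max = 15.3 * HRmax / HRrest
VO2max = 15.3 * 184 / 60
VO2max = 2815.2 / 60 = 46.92 mL/kg/min

46.92 mL/kg/min


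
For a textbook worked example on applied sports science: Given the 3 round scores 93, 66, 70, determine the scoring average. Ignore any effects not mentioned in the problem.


Average = sum / n
Sum = 229
Average = 229 / 3 = 76.3333

76.3333


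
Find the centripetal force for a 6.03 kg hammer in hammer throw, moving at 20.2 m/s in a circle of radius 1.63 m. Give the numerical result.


Fc = m * v^2 / r
v^2 = 20.2^2 = 408.04
Fc = 6.03 * 408.04 / 1.63
Fc = 2460.4812 / 1.63 = 1509.4977 N

1509.4977 N


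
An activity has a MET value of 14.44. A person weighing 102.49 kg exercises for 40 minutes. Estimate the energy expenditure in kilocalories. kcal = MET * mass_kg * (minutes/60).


kcal = MET * mass * time_hr
Convert time: 40 min = 0.6667 hr
kcal = 14.44 * 102.49 * 0.6667
kcal = 986.6371 kcal

986.6371 kcal


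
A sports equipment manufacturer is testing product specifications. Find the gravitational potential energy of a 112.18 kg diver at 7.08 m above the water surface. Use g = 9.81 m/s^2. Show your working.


PE = m * g * h
PE = 112.18 * 9.81 * 7.08
PE = 1100.4858 * 7.08 = 7791.4395 J

7791.4395 J


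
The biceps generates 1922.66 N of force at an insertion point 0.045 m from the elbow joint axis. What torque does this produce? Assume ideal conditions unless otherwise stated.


tau = F * d
tau = 1922.66 * 0.045
tau = 86.5197 N*m

86.5197 N*m


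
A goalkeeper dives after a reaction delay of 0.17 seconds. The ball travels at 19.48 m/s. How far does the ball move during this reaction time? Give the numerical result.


d = v * t
d = 19.48 * 0.17
d = 3.3116 m

3.3116 m


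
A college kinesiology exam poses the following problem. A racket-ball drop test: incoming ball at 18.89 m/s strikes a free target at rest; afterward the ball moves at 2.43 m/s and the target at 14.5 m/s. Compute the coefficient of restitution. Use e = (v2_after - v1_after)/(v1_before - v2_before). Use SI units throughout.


e = (v2_after - v1_after) / (v1_before - v2_before)
Numerator = 14.5 - 2.43 = 12.07
Denominator = 18.89 - 0 = 18.89
e = 12.07 / 18.89 = 0.639

0.639


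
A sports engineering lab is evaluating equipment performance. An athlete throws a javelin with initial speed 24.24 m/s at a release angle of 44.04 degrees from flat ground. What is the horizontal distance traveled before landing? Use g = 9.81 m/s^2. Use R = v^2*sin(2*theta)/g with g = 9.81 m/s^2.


R = v^2 * sin(2*theta) / g
Convert angle to radians: theta = 44.04 deg = 0.7686 rad
sin(2*theta) = sin(1.5373) = 0.9994
R = 24.24^2 * 0.9994 / 9.81
R = 587.5776 * 0.9994 / 9.81 = 59.8622 m

59.8622 m


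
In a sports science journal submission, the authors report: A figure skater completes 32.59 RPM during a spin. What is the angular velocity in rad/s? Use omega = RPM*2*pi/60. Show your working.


omega = RPM * 2 * pi / 60
omega = 32.59 * 2 * 3.14159 / 60
omega = 204.769 / 60 = 3.4128 rad/s

3.4128 rad/s


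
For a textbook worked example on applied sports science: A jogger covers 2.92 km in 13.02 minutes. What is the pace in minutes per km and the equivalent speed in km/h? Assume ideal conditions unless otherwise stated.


Pace = time / distance = 13.02 min / 2.92 km = 4.4589 min/km
Speed = distance / time_in_hours = 2.92 / 0.217 hr
Speed = 13.4562 km/h

4.4589 min/km, 13.4562 km/h


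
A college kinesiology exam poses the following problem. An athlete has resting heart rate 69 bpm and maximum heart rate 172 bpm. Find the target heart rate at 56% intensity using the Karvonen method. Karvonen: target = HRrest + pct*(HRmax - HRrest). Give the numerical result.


Target = HRrest + pct*(HRmax - HRrest)
Heart rate reserve = HRmax - HRrest = 172 - 69 = 103 bpm
Fraction = 56% = 0.56
Target = 69 + 0.56 * 103
Target = 69 + 57.68 = 126.68 bpm

126.68 bpm


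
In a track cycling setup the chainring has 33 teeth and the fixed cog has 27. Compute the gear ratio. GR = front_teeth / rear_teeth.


GR = front_teeth / rear_teeth
GR = 33 / 27
GR = 1.2222

1.2222


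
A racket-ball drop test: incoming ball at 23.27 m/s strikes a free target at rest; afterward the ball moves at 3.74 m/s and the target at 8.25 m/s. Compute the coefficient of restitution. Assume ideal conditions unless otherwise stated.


e = (v2_after - v1_after) / (v1_before - v2_before)
Numerator = 8.25 - 3.74 = 4.51
Denominator = 23.27 - 0 = 23.27
e = 4.51 / 23.27 = 0.1938

0.1938


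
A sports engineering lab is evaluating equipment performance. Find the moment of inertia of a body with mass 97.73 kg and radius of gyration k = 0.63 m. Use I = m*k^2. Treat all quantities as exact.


I = m * k^2
I = 97.73 * 0.63^2
I = 97.73 * 0.3969 = 38.789 kg*m^2

38.789 kg*m^2


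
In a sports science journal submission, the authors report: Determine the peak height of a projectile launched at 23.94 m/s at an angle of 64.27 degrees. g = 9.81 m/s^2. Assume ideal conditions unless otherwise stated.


H = (v*sin(theta))^2 / (2*g)
vy = v*sin(theta) = 23.94 * sin(64.27 deg) = 21.5663 m/s
H = vy^2 / (2*g) = 465.1072 / (2*9.81)
H = 465.1072 / 19.62 = 23.7058 m

23.7058 m
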